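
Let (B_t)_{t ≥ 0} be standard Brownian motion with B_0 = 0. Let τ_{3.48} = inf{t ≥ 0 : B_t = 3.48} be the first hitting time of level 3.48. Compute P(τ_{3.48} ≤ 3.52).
P(τ_{3.48} ≤ 3.52) = 2(1 − Φ(3.48/√3.52)) = 2(1 − Φ(1.8548)) ≈ 0.0636

By the reflection principle for standard BM, P(τ_b ≤ t) = 2 · P(B_t ≥ b). Since B_t ~ N(0, t), P(B_t ≥ 3.48) = 1 − Φ(3.48/√t) = 1 − Φ(3.48/√3.52) = 1 − Φ(1.8548) ≈ 0.03181. Doubling: P(τ_{3.48} ≤ 3.52) ≈ 2 · 0.03181 = 0.06362 ≈ 0.0636.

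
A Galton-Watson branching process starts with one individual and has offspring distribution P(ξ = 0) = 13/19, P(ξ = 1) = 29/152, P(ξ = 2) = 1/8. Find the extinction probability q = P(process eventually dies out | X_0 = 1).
q = 1

Mean offspring μ = 0·13/19 + 1·29/152 + 2·1/8 = 67/152 ≤ 1. For μ ≤ 1 with offspring not concentrated at 1, the Galton-Watson process goes extinct almost surely, so q = 1.
(Algebraic check: The pgf is f(s) = 13/19 + 29/152·s + 1/8·s². The extinction probability q is the smallest fixed point of f in [0, 1]. Setting s = f(s):
  1/8·s² + (29/152 − 1)·s + 13/19 = 0
  1/8·s² − (13/19 + 1/8)·s + 13/19 = 0
which factors as (s − 1)·(1/8·s − 13/19) = 0, giving roots s = 1 and s = (13/19)/(1/8) = 104/19. Since 104/19 ≥ 1, the smallest root in [0, 1] is s = 1.)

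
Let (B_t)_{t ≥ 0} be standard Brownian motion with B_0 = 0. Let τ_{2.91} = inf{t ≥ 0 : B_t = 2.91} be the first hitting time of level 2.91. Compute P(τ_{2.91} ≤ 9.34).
P(τ_{2.91} ≤ 9.34) = 2(1 − Φ(2.91/√9.34)) = 2(1 − Φ(0.9522)) ≈ 0.3410

By the reflection principle for standard BM, P(τ_b ≤ t) = 2 · P(B_t ≥ b). Since B_t ~ N(0, t), P(B_t ≥ 2.91) = 1 − Φ(2.91/√t) = 1 − Φ(2.91/√9.34) = 1 − Φ(0.9522) ≈ 0.17050. Doubling: P(τ_{2.91} ≤ 9.34) ≈ 2 · 0.17050 = 0.34100 ≈ 0.3410.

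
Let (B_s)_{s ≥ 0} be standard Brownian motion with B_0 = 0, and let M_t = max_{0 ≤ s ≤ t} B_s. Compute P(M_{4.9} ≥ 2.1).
P(M_{4.9} ≥ 2.1) = 2·P(B_{4.9} ≥ 2.1) = 2(1 − Φ(2.1/√4.9)) ≈ 0.3428

By the reflection principle for Brownian motion, P(M_t ≥ a) = 2 · P(B_t ≥ a) for a ≥ 0. Since B_t ~ N(0, t), P(B_t ≥ 2.1) = 1 − Φ(2.1/√t) = 1 − Φ(2.1/√4.9) = 1 − Φ(0.9487). So
  P(M_{4.9} ≥ 2.1) = 2(1 − Φ(0.9487)) ≈ 0.3428.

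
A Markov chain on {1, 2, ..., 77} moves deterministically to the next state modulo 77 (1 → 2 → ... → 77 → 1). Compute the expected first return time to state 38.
E[T_38 | X_0 = 38] = 77

The chain cycles deterministically, so starting at state 38 it returns in exactly 77 steps. Equivalently, the stationary distribution is uniform π_j = 1/77 for every state j, so by Kac's formula E[T_38] = 1/π_38 = 77.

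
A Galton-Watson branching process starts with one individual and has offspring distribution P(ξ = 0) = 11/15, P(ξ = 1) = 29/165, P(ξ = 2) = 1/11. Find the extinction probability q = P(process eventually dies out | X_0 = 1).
q = 1

Mean offspring μ = 0·11/15 + 1·29/165 + 2·1/11 = 59/165 ≤ 1. For μ ≤ 1 with offspring not concentrated at 1, the Galton-Watson process goes extinct almost surely, so q = 1.
(Algebraic check: The pgf is f(s) = 11/15 + 29/165·s + 1/11·s². The extinction probability q is the smallest fixed point of f in [0, 1]. Setting s = f(s):
  1/11·s² + (29/165 − 1)·s + 11/15 = 0
  1/11·s² − (11/15 + 1/11)·s + 11/15 = 0
which factors as (s − 1)·(1/11·s − 11/15) = 0, giving roots s = 1 and s = (11/15)/(1/11) = 121/15. Since 121/15 ≥ 1, the smallest root in [0, 1] is s = 1.)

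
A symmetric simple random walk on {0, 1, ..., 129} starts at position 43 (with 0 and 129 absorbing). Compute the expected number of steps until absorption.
E[τ | X_0 = 43] = 3698

Let v_k = E[τ | X_0 = k]. Boundary: v_0 = v_129 = 0. Recurrence: v_k = 1 + (v_{k-1} + v_{k+1})/2 for 1 ≤ k ≤ 128. The particular solution to v_k − (v_{k-1} + v_{k+1})/2 = 1 is v_k = −k^2. Adding homogeneous solution A + B k and matching boundaries gives v_k = k (129 − k). Substituting k = 43: v_43 = 43 · 86 = 3698.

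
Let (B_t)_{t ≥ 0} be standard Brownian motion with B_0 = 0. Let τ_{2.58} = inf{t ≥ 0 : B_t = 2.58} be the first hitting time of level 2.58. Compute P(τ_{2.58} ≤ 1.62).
P(τ_{2.58} ≤ 1.62) = 2(1 − Φ(2.58/√1.62)) = 2(1 − Φ(2.0270)) ≈ 0.0427

By the reflection principle for standard BM, P(τ_b ≤ t) = 2 · P(B_t ≥ b). Since B_t ~ N(0, t), P(B_t ≥ 2.58) = 1 − Φ(2.58/√t) = 1 − Φ(2.58/√1.62) = 1 − Φ(2.0270) ≈ 0.02133. Doubling: P(τ_{2.58} ≤ 1.62) ≈ 2 · 0.02133 = 0.04266 ≈ 0.0427.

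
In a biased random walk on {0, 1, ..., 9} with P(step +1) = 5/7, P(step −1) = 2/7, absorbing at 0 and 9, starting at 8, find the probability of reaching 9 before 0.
P(hit 9 before 0) = (1 − (2/5)^8) / (1 − (2/5)^9) = 650615/650871

Let u_k denote P(reach 9 before 0 | start at k). Boundary: u_0 = 0, u_9 = 1. Recurrence: u_k = 5/7·u_{k+1} + 2/7·u_{k-1} for 1 ≤ k ≤ 8. Try u_k = A + B·r^k with r = q/p = (2/7)/(5/7) = 2/5. Substitution satisfies the recurrence; boundary conditions give:
  u_k = (1 − r^k) / (1 − r^N) = (1 − (2/5)^8) / (1 − (2/5)^9) = 650615/650871.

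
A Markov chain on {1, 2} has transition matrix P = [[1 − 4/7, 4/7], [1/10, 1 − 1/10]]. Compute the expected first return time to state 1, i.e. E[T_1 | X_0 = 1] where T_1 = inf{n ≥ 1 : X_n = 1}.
E[T_1 | X_0 = 1] = 1/π_1 = 47/7

For an irreducible recurrent Markov chain with stationary distribution π, E[T_i | X_0 = i] = 1/π_i (Kac's formula). Here π_1 = (1/10)/(4/7 + 1/10) = (1/10)/(47/70) = 7/47, so E[T_1 | X_0 = 1] = 1/π_1 = (4/7 + 1/10)/(1/10) = (47/70)/(1/10) = 47/7.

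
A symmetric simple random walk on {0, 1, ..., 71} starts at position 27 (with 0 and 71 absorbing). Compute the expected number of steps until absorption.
E[τ | X_0 = 27] = 1188

Let v_k = E[τ | X_0 = k]. Boundary: v_0 = v_71 = 0. Recurrence: v_k = 1 + (v_{k-1} + v_{k+1})/2 for 1 ≤ k ≤ 70. The particular solution to v_k − (v_{k-1} + v_{k+1})/2 = 1 is v_k = −k^2. Adding homogeneous solution A + B k and matching boundaries gives v_k = k (71 − k). Substituting k = 27: v_27 = 27 · 44 = 1188.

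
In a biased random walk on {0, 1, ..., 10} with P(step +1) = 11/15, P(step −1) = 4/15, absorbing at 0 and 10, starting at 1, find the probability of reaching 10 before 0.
P(hit 10 before 0) = (1 − (4/11)^1) / (1 − (4/11)^10) = 2357947691/3705196575

Let u_k denote P(reach 10 before 0 | start at k). Boundary: u_0 = 0, u_10 = 1. Recurrence: u_k = 11/15·u_{k+1} + 4/15·u_{k-1} for 1 ≤ k ≤ 9. Try u_k = A + B·r^k with r = q/p = (4/15)/(11/15) = 4/11. Substitution satisfies the recurrence; boundary conditions give:
  u_k = (1 − r^k) / (1 − r^N) = (1 − (4/11)^1) / (1 − (4/11)^10) = 2357947691/3705196575.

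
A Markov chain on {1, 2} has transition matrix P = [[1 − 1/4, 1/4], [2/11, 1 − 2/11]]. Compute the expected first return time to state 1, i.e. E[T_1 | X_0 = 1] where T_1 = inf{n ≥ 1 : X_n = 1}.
E[T_1 | X_0 = 1] = 1/π_1 = 19/8

For an irreducible recurrent Markov chain with stationary distribution π, E[T_i | X_0 = i] = 1/π_i (Kac's formula). Here π_1 = (2/11)/(1/4 + 2/11) = (2/11)/(19/44) = 8/19, so E[T_1 | X_0 = 1] = 1/π_1 = (1/4 + 2/11)/(2/11) = (19/44)/(2/11) = 19/8.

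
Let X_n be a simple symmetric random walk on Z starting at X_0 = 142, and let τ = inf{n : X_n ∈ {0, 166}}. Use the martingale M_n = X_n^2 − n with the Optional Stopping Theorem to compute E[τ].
E[τ] = 3408

M_n = X_n^2 − n is a martingale (since E[X_{n+1}^2 | F_n] = X_n^2 + 1). By OST (τ has finite mean in a bounded region), E[M_τ] = E[M_0] = X_0^2 − 0 = 142^2 = 20164. Also E[M_τ] = E[X_τ^2] − E[τ]. The walk exits at 0 or 166, with P(hit 166 first) = 142/166, so E[X_τ^2] = 166^2 · 142/166 + 0 = 23572. Thus E[τ] = E[X_τ^2] − E[M_τ] = 23572 − 20164 = 3408 = 142(166 − 142) = 3408.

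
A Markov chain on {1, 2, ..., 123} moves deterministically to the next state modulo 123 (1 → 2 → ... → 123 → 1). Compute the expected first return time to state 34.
E[T_34 | X_0 = 34] = 123

The chain cycles deterministically, so starting at state 34 it returns in exactly 123 steps. Equivalently, the stationary distribution is uniform π_j = 1/123 for every state j, so by Kac's formula E[T_34] = 1/π_34 = 123.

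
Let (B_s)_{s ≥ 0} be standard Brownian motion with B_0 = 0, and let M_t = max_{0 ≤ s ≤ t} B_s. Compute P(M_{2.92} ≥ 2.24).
P(M_{2.92} ≥ 2.24) = 2·P(B_{2.92} ≥ 2.24) = 2(1 − Φ(2.24/√2.92)) ≈ 0.1899

By the reflection principle for Brownian motion, P(M_t ≥ a) = 2 · P(B_t ≥ a) for a ≥ 0. Since B_t ~ N(0, t), P(B_t ≥ 2.24) = 1 − Φ(2.24/√t) = 1 − Φ(2.24/√2.92) = 1 − Φ(1.3109). So
  P(M_{2.92} ≥ 2.24) = 2(1 − Φ(1.3109)) ≈ 0.1899.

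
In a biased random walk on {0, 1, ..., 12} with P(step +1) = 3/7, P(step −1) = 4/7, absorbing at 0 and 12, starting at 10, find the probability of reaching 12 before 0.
P(hit 12 before 0) = (1 − (4/3)^10) / (1 − (4/3)^12) = 1272249/2320825

Let u_k denote P(reach 12 before 0 | start at k). Boundary: u_0 = 0, u_12 = 1. Recurrence: u_k = 3/7·u_{k+1} + 4/7·u_{k-1} for 1 ≤ k ≤ 11. Try u_k = A + B·r^k with r = q/p = (4/7)/(3/7) = 4/3. Substitution satisfies the recurrence; boundary conditions give:
  u_k = (1 − r^k) / (1 − r^N) = (1 − (4/3)^10) / (1 − (4/3)^12) = 1272249/2320825.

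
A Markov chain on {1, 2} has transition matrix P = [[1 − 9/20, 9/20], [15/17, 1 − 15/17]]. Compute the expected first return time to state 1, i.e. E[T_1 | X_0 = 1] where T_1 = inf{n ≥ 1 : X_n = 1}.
E[T_1 | X_0 = 1] = 1/π_1 = 151/100

For an irreducible recurrent Markov chain with stationary distribution π, E[T_i | X_0 = i] = 1/π_i (Kac's formula). Here π_1 = (15/17)/(9/20 + 15/17) = (15/17)/(453/340) = 100/151, so E[T_1 | X_0 = 1] = 1/π_1 = (9/20 + 15/17)/(15/17) = (453/340)/(15/17) = 151/100.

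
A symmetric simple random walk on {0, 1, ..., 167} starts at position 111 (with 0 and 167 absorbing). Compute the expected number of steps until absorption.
E[τ | X_0 = 111] = 6216

Let v_k = E[τ | X_0 = k]. Boundary: v_0 = v_167 = 0. Recurrence: v_k = 1 + (v_{k-1} + v_{k+1})/2 for 1 ≤ k ≤ 166. The particular solution to v_k − (v_{k-1} + v_{k+1})/2 = 1 is v_k = −k^2. Adding homogeneous solution A + B k and matching boundaries gives v_k = k (167 − k). Substituting k = 111: v_111 = 111 · 56 = 6216.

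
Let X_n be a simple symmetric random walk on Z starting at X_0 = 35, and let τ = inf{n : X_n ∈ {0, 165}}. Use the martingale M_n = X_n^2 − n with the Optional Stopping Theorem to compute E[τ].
E[τ] = 4550

M_n = X_n^2 − n is a martingale (since E[X_{n+1}^2 | F_n] = X_n^2 + 1). By OST (τ has finite mean in a bounded region), E[M_τ] = E[M_0] = X_0^2 − 0 = 35^2 = 1225. Also E[M_τ] = E[X_τ^2] − E[τ]. The walk exits at 0 or 165, with P(hit 165 first) = 35/165, so E[X_τ^2] = 165^2 · 35/165 + 0 = 5775. Thus E[τ] = E[X_τ^2] − E[M_τ] = 5775 − 1225 = 4550 = 35(165 − 35) = 4550.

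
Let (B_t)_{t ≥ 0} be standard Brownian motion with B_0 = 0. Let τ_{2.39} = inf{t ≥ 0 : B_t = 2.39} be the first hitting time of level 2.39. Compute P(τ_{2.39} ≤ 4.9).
P(τ_{2.39} ≤ 4.9) = 2(1 − Φ(2.39/√4.9)) = 2(1 − Φ(1.0797)) ≈ 0.2803

By the reflection principle for standard BM, P(τ_b ≤ t) = 2 · P(B_t ≥ b). Since B_t ~ N(0, t), P(B_t ≥ 2.39) = 1 − Φ(2.39/√t) = 1 − Φ(2.39/√4.9) = 1 − Φ(1.0797) ≈ 0.14014. Doubling: P(τ_{2.39} ≤ 4.9) ≈ 2 · 0.14014 = 0.28028 ≈ 0.2803.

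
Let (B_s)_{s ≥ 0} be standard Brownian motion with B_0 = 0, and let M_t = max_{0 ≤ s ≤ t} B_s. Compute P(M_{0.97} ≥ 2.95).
P(M_{0.97} ≥ 2.95) = 2·P(B_{0.97} ≥ 2.95) = 2(1 − Φ(2.95/√0.97)) ≈ 0.0027

By the reflection principle for Brownian motion, P(M_t ≥ a) = 2 · P(B_t ≥ a) for a ≥ 0. Since B_t ~ N(0, t), P(B_t ≥ 2.95) = 1 − Φ(2.95/√t) = 1 − Φ(2.95/√0.97) = 1 − Φ(2.9953). So
  P(M_{0.97} ≥ 2.95) = 2(1 − Φ(2.9953)) ≈ 0.0027.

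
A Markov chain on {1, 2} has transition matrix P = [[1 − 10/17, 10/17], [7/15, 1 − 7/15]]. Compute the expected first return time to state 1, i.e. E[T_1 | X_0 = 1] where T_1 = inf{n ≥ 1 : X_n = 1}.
E[T_1 | X_0 = 1] = 1/π_1 = 269/119

For an irreducible recurrent Markov chain with stationary distribution π, E[T_i | X_0 = i] = 1/π_i (Kac's formula). Here π_1 = (7/15)/(10/17 + 7/15) = (7/15)/(269/255) = 119/269, so E[T_1 | X_0 = 1] = 1/π_1 = (10/17 + 7/15)/(7/15) = (269/255)/(7/15) = 269/119.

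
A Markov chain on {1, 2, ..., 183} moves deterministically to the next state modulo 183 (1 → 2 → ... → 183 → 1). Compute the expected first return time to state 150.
E[T_150 | X_0 = 150] = 183

The chain cycles deterministically, so starting at state 150 it returns in exactly 183 steps. Equivalently, the stationary distribution is uniform π_j = 1/183 for every state j, so by Kac's formula E[T_150] = 1/π_150 = 183.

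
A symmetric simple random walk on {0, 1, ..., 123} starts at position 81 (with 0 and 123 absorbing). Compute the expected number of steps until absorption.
E[τ | X_0 = 81] = 3402

Let v_k = E[τ | X_0 = k]. Boundary: v_0 = v_123 = 0. Recurrence: v_k = 1 + (v_{k-1} + v_{k+1})/2 for 1 ≤ k ≤ 122. The particular solution to v_k − (v_{k-1} + v_{k+1})/2 = 1 is v_k = −k^2. Adding homogeneous solution A + B k and matching boundaries gives v_k = k (123 − k). Substituting k = 81: v_81 = 81 · 42 = 3402.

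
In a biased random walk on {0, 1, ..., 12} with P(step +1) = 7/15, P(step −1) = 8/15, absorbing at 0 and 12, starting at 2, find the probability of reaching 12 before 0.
P(hit 12 before 0) = (1 − (8/7)^2) / (1 − (8/7)^12) = 282475249/3658545969

Let u_k denote P(reach 12 before 0 | start at k). Boundary: u_0 = 0, u_12 = 1. Recurrence: u_k = 7/15·u_{k+1} + 8/15·u_{k-1} for 1 ≤ k ≤ 11. Try u_k = A + B·r^k with r = q/p = (8/15)/(7/15) = 8/7. Substitution satisfies the recurrence; boundary conditions give:
  u_k = (1 − r^k) / (1 − r^N) = (1 − (8/7)^2) / (1 − (8/7)^12) = 282475249/3658545969.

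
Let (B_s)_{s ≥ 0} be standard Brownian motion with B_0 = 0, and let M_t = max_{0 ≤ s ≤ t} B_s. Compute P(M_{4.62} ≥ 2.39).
P(M_{4.62} ≥ 2.39) = 2·P(B_{4.62} ≥ 2.39) = 2(1 − Φ(2.39/√4.62)) ≈ 0.2662

By the reflection principle for Brownian motion, P(M_t ≥ a) = 2 · P(B_t ≥ a) for a ≥ 0. Since B_t ~ N(0, t), P(B_t ≥ 2.39) = 1 − Φ(2.39/√t) = 1 − Φ(2.39/√4.62) = 1 − Φ(1.1119). So
  P(M_{4.62} ≥ 2.39) = 2(1 − Φ(1.1119)) ≈ 0.2662.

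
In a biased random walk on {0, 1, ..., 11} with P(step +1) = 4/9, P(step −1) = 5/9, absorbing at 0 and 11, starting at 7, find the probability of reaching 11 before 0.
P(hit 11 before 0) = (1 − (5/4)^7) / (1 − (5/4)^11) = 15805696/44633821

Let u_k denote P(reach 11 before 0 | start at k). Boundary: u_0 = 0, u_11 = 1. Recurrence: u_k = 4/9·u_{k+1} + 5/9·u_{k-1} for 1 ≤ k ≤ 10. Try u_k = A + B·r^k with r = q/p = (5/9)/(4/9) = 5/4. Substitution satisfies the recurrence; boundary conditions give:
  u_k = (1 − r^k) / (1 − r^N) = (1 − (5/4)^7) / (1 − (5/4)^11) = 15805696/44633821.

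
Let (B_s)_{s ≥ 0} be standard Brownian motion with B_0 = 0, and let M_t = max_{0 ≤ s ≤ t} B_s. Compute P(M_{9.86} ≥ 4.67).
P(M_{9.86} ≥ 4.67) = 2·P(B_{9.86} ≥ 4.67) = 2(1 − Φ(4.67/√9.86)) ≈ 0.1370

By the reflection principle for Brownian motion, P(M_t ≥ a) = 2 · P(B_t ≥ a) for a ≥ 0. Since B_t ~ N(0, t), P(B_t ≥ 4.67) = 1 − Φ(4.67/√t) = 1 − Φ(4.67/√9.86) = 1 − Φ(1.4872). So
  P(M_{9.86} ≥ 4.67) = 2(1 − Φ(1.4872)) ≈ 0.1370.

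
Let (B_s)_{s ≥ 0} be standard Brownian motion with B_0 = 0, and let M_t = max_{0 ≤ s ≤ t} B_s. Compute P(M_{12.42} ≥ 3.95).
P(M_{12.42} ≥ 3.95) = 2·P(B_{12.42} ≥ 3.95) = 2(1 − Φ(3.95/√12.42)) ≈ 0.2624

By the reflection principle for Brownian motion, P(M_t ≥ a) = 2 · P(B_t ≥ a) for a ≥ 0. Since B_t ~ N(0, t), P(B_t ≥ 3.95) = 1 − Φ(3.95/√t) = 1 − Φ(3.95/√12.42) = 1 − Φ(1.1208). So
  P(M_{12.42} ≥ 3.95) = 2(1 − Φ(1.1208)) ≈ 0.2624.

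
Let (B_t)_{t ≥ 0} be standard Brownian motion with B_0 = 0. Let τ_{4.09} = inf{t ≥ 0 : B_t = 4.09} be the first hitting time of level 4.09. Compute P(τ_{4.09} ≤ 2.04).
P(τ_{4.09} ≤ 2.04) = 2(1 − Φ(4.09/√2.04)) = 2(1 − Φ(2.8636)) ≈ 0.0042

By the reflection principle for standard BM, P(τ_b ≤ t) = 2 · P(B_t ≥ b). Since B_t ~ N(0, t), P(B_t ≥ 4.09) = 1 − Φ(4.09/√t) = 1 − Φ(4.09/√2.04) = 1 − Φ(2.8636) ≈ 0.00209. Doubling: P(τ_{4.09} ≤ 2.04) ≈ 2 · 0.00209 = 0.00418 ≈ 0.0042.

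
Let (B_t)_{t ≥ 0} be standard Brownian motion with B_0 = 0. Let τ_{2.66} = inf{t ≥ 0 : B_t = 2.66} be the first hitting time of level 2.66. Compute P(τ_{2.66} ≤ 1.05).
P(τ_{2.66} ≤ 1.05) = 2(1 − Φ(2.66/√1.05)) = 2(1 − Φ(2.5959)) ≈ 0.0094

By the reflection principle for standard BM, P(τ_b ≤ t) = 2 · P(B_t ≥ b). Since B_t ~ N(0, t), P(B_t ≥ 2.66) = 1 − Φ(2.66/√t) = 1 − Φ(2.66/√1.05) = 1 − Φ(2.5959) ≈ 0.00472. Doubling: P(τ_{2.66} ≤ 1.05) ≈ 2 · 0.00472 = 0.00944 ≈ 0.0094.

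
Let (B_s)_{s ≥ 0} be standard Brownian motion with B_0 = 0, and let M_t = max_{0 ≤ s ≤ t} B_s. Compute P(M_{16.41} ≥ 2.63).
P(M_{16.41} ≥ 2.63) = 2·P(B_{16.41} ≥ 2.63) = 2(1 − Φ(2.63/√16.41)) ≈ 0.5162

By the reflection principle for Brownian motion, P(M_t ≥ a) = 2 · P(B_t ≥ a) for a ≥ 0. Since B_t ~ N(0, t), P(B_t ≥ 2.63) = 1 − Φ(2.63/√t) = 1 − Φ(2.63/√16.41) = 1 − Φ(0.6492). So
  P(M_{16.41} ≥ 2.63) = 2(1 − Φ(0.6492)) ≈ 0.5162.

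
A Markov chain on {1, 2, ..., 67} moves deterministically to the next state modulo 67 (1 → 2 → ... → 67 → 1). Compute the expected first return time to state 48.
E[T_48 | X_0 = 48] = 67

The chain cycles deterministically, so starting at state 48 it returns in exactly 67 steps. Equivalently, the stationary distribution is uniform π_j = 1/67 for every state j, so by Kac's formula E[T_48] = 1/π_48 = 67.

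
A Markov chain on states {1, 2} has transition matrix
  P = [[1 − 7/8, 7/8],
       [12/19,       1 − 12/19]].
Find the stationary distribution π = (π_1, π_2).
π_1 = 96/229, π_2 = 133/229

Solve πP = π with π_1 + π_2 = 1. From πP = π: π_1 · (1 − 7/8) + π_2 · 12/19 = π_1 ⇒ π_2 · 12/19 = π_1 · 7/8 ⇒ π_2/π_1 = (7/8)/(12/19) = 133/96. Together with π_1 + π_2 = 1:
  π_1 = (12/19)/(7/8 + 12/19) = (12/19)/(229/152) = 96/229,
  π_2 = (7/8)/(7/8 + 12/19) = (7/8)/(229/152) = 133/229.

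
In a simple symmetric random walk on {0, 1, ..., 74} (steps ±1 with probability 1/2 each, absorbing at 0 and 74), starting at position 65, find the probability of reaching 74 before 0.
P(hit 74 before 0) = 65/74

Let u_k = P(hit 74 before 0 | start at k). Then u_0 = 0, u_74 = 1, and u_k = u_{k-1}/2 + u_{k+1}/2 for 1 ≤ k ≤ 73. This harmonic recurrence is solved by u_k = k/74, giving u_65 = 65/74.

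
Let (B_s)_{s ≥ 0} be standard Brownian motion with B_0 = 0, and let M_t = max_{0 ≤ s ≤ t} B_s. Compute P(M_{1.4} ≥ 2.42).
P(M_{1.4} ≥ 2.42) = 2·P(B_{1.4} ≥ 2.42) = 2(1 − Φ(2.42/√1.4)) ≈ 0.0408

By the reflection principle for Brownian motion, P(M_t ≥ a) = 2 · P(B_t ≥ a) for a ≥ 0. Since B_t ~ N(0, t), P(B_t ≥ 2.42) = 1 − Φ(2.42/√t) = 1 − Φ(2.42/√1.4) = 1 − Φ(2.0453). So
  P(M_{1.4} ≥ 2.42) = 2(1 − Φ(2.0453)) ≈ 0.0408.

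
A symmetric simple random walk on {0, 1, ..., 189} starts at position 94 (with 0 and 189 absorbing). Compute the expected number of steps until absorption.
E[τ | X_0 = 94] = 8930

Let v_k = E[τ | X_0 = k]. Boundary: v_0 = v_189 = 0. Recurrence: v_k = 1 + (v_{k-1} + v_{k+1})/2 for 1 ≤ k ≤ 188. The particular solution to v_k − (v_{k-1} + v_{k+1})/2 = 1 is v_k = −k^2. Adding homogeneous solution A + B k and matching boundaries gives v_k = k (189 − k). Substituting k = 94: v_94 = 94 · 95 = 8930.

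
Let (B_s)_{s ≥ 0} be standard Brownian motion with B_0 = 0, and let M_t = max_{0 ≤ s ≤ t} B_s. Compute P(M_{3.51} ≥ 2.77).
P(M_{3.51} ≥ 2.77) = 2·P(B_{3.51} ≥ 2.77) = 2(1 − Φ(2.77/√3.51)) ≈ 0.1393

By the reflection principle for Brownian motion, P(M_t ≥ a) = 2 · P(B_t ≥ a) for a ≥ 0. Since B_t ~ N(0, t), P(B_t ≥ 2.77) = 1 − Φ(2.77/√t) = 1 − Φ(2.77/√3.51) = 1 − Φ(1.4785). So
  P(M_{3.51} ≥ 2.77) = 2(1 − Φ(1.4785)) ≈ 0.1393.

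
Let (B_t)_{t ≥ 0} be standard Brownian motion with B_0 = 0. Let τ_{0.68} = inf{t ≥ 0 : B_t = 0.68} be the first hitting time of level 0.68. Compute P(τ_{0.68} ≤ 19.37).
P(τ_{0.68} ≤ 19.37) = 2(1 − Φ(0.68/√19.37)) = 2(1 − Φ(0.1545)) ≈ 0.8772

By the reflection principle for standard BM, P(τ_b ≤ t) = 2 · P(B_t ≥ b). Since B_t ~ N(0, t), P(B_t ≥ 0.68) = 1 − Φ(0.68/√t) = 1 − Φ(0.68/√19.37) = 1 − Φ(0.1545) ≈ 0.43861. Doubling: P(τ_{0.68} ≤ 19.37) ≈ 2 · 0.43861 = 0.87722 ≈ 0.8772.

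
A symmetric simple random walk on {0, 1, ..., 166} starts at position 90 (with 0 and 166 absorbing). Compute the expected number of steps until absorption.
E[τ | X_0 = 90] = 6840

Let v_k = E[τ | X_0 = k]. Boundary: v_0 = v_166 = 0. Recurrence: v_k = 1 + (v_{k-1} + v_{k+1})/2 for 1 ≤ k ≤ 165. The particular solution to v_k − (v_{k-1} + v_{k+1})/2 = 1 is v_k = −k^2. Adding homogeneous solution A + B k and matching boundaries gives v_k = k (166 − k). Substituting k = 90: v_90 = 90 · 76 = 6840.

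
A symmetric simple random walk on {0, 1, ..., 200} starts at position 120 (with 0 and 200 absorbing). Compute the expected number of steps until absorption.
E[τ | X_0 = 120] = 9600

Let v_k = E[τ | X_0 = k]. Boundary: v_0 = v_200 = 0. Recurrence: v_k = 1 + (v_{k-1} + v_{k+1})/2 for 1 ≤ k ≤ 199. The particular solution to v_k − (v_{k-1} + v_{k+1})/2 = 1 is v_k = −k^2. Adding homogeneous solution A + B k and matching boundaries gives v_k = k (200 − k). Substituting k = 120: v_120 = 120 · 80 = 9600.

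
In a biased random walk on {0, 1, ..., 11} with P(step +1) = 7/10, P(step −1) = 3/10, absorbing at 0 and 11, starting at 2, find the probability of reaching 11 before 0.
P(hit 11 before 0) = (1 − (3/7)^2) / (1 − (3/7)^11) = 403536070/494287399

Let u_k denote P(reach 11 before 0 | start at k). Boundary: u_0 = 0, u_11 = 1. Recurrence: u_k = 7/10·u_{k+1} + 3/10·u_{k-1} for 1 ≤ k ≤ 10. Try u_k = A + B·r^k with r = q/p = (3/10)/(7/10) = 3/7. Substitution satisfies the recurrence; boundary conditions give:
  u_k = (1 − r^k) / (1 − r^N) = (1 − (3/7)^2) / (1 − (3/7)^11) = 403536070/494287399.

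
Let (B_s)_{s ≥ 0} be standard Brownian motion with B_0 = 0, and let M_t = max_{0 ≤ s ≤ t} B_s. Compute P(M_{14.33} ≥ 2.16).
P(M_{14.33} ≥ 2.16) = 2·P(B_{14.33} ≥ 2.16) = 2(1 − Φ(2.16/√14.33)) ≈ 0.5683

By the reflection principle for Brownian motion, P(M_t ≥ a) = 2 · P(B_t ≥ a) for a ≥ 0. Since B_t ~ N(0, t), P(B_t ≥ 2.16) = 1 − Φ(2.16/√t) = 1 − Φ(2.16/√14.33) = 1 − Φ(0.5706). So
  P(M_{14.33} ≥ 2.16) = 2(1 − Φ(0.5706)) ≈ 0.5683.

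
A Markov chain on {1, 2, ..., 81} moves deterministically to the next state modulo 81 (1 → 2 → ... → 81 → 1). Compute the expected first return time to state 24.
E[T_24 | X_0 = 24] = 81

The chain cycles deterministically, so starting at state 24 it returns in exactly 81 steps. Equivalently, the stationary distribution is uniform π_j = 1/81 for every state j, so by Kac's formula E[T_24] = 1/π_24 = 81.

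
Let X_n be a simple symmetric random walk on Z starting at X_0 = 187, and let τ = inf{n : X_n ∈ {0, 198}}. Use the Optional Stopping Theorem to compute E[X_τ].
E[X_τ] = 187

X_n is a martingale and τ is a bounded-mean stopping time (indeed τ is finite a.s. with bounded expectation since the walk is in a bounded region). By the OST, E[X_τ] = E[X_0] = 187. Equivalently: E[X_τ] = 198 · P(hit 198 first) + 0 · P(hit 0 first) = 198 · (187/198) = 187.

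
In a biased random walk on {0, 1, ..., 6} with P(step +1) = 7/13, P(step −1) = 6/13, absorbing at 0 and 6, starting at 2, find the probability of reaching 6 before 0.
P(hit 6 before 0) = (1 − (6/7)^2) / (1 − (6/7)^6) = 2401/5461

Let u_k denote P(reach 6 before 0 | start at k). Boundary: u_0 = 0, u_6 = 1. Recurrence: u_k = 7/13·u_{k+1} + 6/13·u_{k-1} for 1 ≤ k ≤ 5. Try u_k = A + B·r^k with r = q/p = (6/13)/(7/13) = 6/7. Substitution satisfies the recurrence; boundary conditions give:
  u_k = (1 − r^k) / (1 − r^N) = (1 − (6/7)^2) / (1 − (6/7)^6) = 2401/5461.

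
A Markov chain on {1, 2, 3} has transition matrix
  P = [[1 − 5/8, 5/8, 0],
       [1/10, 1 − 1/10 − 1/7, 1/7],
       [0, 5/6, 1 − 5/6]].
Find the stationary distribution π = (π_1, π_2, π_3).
π = (28/233, 175/233, 30/233)

This is a birth-death chain on three states, which satisfies detailed balance: π_1 · P_{12} = π_2 · P_{21} and π_2 · P_{23} = π_3 · P_{32}.
From π_1 · 5/8 = π_2 · 1/10: π_2/π_1 = (5/8)/(1/10) = 25/4.
From π_2 · 1/7 = π_3 · 5/6: π_3/π_2 = (1/7)/(5/6) = 6/35.
Take π_1 proportional to 1; then unnormalized π = (1, 25/4, 15/14). Normalize by dividing by the sum 233/28:
  π = (28/233, 175/233, 30/233).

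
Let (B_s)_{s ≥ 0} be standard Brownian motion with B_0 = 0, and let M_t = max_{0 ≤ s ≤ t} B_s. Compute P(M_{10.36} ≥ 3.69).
P(M_{10.36} ≥ 3.69) = 2·P(B_{10.36} ≥ 3.69) = 2(1 − Φ(3.69/√10.36)) ≈ 0.2516

By the reflection principle for Brownian motion, P(M_t ≥ a) = 2 · P(B_t ≥ a) for a ≥ 0. Since B_t ~ N(0, t), P(B_t ≥ 3.69) = 1 − Φ(3.69/√t) = 1 − Φ(3.69/√10.36) = 1 − Φ(1.1464). So
  P(M_{10.36} ≥ 3.69) = 2(1 − Φ(1.1464)) ≈ 0.2516.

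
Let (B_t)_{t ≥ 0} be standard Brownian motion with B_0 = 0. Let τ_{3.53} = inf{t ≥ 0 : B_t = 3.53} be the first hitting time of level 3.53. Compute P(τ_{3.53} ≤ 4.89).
P(τ_{3.53} ≤ 4.89) = 2(1 − Φ(3.53/√4.89)) = 2(1 − Φ(1.5963)) ≈ 0.1104

By the reflection principle for standard BM, P(τ_b ≤ t) = 2 · P(B_t ≥ b). Since B_t ~ N(0, t), P(B_t ≥ 3.53) = 1 − Φ(3.53/√t) = 1 − Φ(3.53/√4.89) = 1 − Φ(1.5963) ≈ 0.05521. Doubling: P(τ_{3.53} ≤ 4.89) ≈ 2 · 0.05521 = 0.11042 ≈ 0.1104.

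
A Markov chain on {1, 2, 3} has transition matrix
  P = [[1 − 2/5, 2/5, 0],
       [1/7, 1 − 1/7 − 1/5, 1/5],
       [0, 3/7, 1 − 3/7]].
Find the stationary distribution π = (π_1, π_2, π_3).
π = (75/383, 210/383, 98/383)

This is a birth-death chain on three states, which satisfies detailed balance: π_1 · P_{12} = π_2 · P_{21} and π_2 · P_{23} = π_3 · P_{32}.
From π_1 · 2/5 = π_2 · 1/7: π_2/π_1 = (2/5)/(1/7) = 14/5.
From π_2 · 1/5 = π_3 · 3/7: π_3/π_2 = (1/5)/(3/7) = 7/15.
Take π_1 proportional to 1; then unnormalized π = (1, 14/5, 98/75). Normalize by dividing by the sum 383/75:
  π = (75/383, 210/383, 98/383).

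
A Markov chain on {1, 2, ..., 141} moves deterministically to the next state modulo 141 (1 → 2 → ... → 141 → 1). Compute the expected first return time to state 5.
E[T_5 | X_0 = 5] = 141

The chain cycles deterministically, so starting at state 5 it returns in exactly 141 steps. Equivalently, the stationary distribution is uniform π_j = 1/141 for every state j, so by Kac's formula E[T_5] = 1/π_5 = 141.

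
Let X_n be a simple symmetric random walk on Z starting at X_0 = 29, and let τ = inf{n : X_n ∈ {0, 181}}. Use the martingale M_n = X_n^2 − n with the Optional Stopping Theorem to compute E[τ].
E[τ] = 4408

M_n = X_n^2 − n is a martingale (since E[X_{n+1}^2 | F_n] = X_n^2 + 1). By OST (τ has finite mean in a bounded region), E[M_τ] = E[M_0] = X_0^2 − 0 = 29^2 = 841. Also E[M_τ] = E[X_τ^2] − E[τ]. The walk exits at 0 or 181, with P(hit 181 first) = 29/181, so E[X_τ^2] = 181^2 · 29/181 + 0 = 5249. Thus E[τ] = E[X_τ^2] − E[M_τ] = 5249 − 841 = 4408 = 29(181 − 29) = 4408.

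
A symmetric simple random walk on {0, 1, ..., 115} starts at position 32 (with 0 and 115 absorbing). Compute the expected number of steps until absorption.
E[τ | X_0 = 32] = 2656

Let v_k = E[τ | X_0 = k]. Boundary: v_0 = v_115 = 0. Recurrence: v_k = 1 + (v_{k-1} + v_{k+1})/2 for 1 ≤ k ≤ 114. The particular solution to v_k − (v_{k-1} + v_{k+1})/2 = 1 is v_k = −k^2. Adding homogeneous solution A + B k and matching boundaries gives v_k = k (115 − k). Substituting k = 32: v_32 = 32 · 83 = 2656.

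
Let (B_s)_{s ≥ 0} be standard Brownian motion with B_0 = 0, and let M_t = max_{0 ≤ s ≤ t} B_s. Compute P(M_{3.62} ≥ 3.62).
P(M_{3.62} ≥ 3.62) = 2·P(B_{3.62} ≥ 3.62) = 2(1 − Φ(3.62/√3.62)) ≈ 0.0571

By the reflection principle for Brownian motion, P(M_t ≥ a) = 2 · P(B_t ≥ a) for a ≥ 0. Since B_t ~ N(0, t), P(B_t ≥ 3.62) = 1 − Φ(3.62/√t) = 1 − Φ(3.62/√3.62) = 1 − Φ(1.9026). So
  P(M_{3.62} ≥ 3.62) = 2(1 − Φ(1.9026)) ≈ 0.0571.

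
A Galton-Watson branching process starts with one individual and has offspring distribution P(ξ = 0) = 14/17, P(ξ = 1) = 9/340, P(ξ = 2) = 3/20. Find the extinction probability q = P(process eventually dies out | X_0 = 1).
q = 1

Mean offspring μ = 0·14/17 + 1·9/340 + 2·3/20 = 111/340 ≤ 1. For μ ≤ 1 with offspring not concentrated at 1, the Galton-Watson process goes extinct almost surely, so q = 1.
(Algebraic check: The pgf is f(s) = 14/17 + 9/340·s + 3/20·s². The extinction probability q is the smallest fixed point of f in [0, 1]. Setting s = f(s):
  3/20·s² + (9/340 − 1)·s + 14/17 = 0
  3/20·s² − (14/17 + 3/20)·s + 14/17 = 0
which factors as (s − 1)·(3/20·s − 14/17) = 0, giving roots s = 1 and s = (14/17)/(3/20) = 280/51. Since 280/51 ≥ 1, the smallest root in [0, 1] is s = 1.)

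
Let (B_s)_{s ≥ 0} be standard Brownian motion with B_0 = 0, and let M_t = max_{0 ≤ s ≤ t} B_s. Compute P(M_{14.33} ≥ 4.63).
P(M_{14.33} ≥ 4.63) = 2·P(B_{14.33} ≥ 4.63) = 2(1 − Φ(4.63/√14.33)) ≈ 0.2213

By the reflection principle for Brownian motion, P(M_t ≥ a) = 2 · P(B_t ≥ a) for a ≥ 0. Since B_t ~ N(0, t), P(B_t ≥ 4.63) = 1 − Φ(4.63/√t) = 1 − Φ(4.63/√14.33) = 1 − Φ(1.2231). So
  P(M_{14.33} ≥ 4.63) = 2(1 − Φ(1.2231)) ≈ 0.2213.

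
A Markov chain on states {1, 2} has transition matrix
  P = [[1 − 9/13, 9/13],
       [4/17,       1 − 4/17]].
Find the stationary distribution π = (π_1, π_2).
π_1 = 52/205, π_2 = 153/205

Solve πP = π with π_1 + π_2 = 1. From πP = π: π_1 · (1 − 9/13) + π_2 · 4/17 = π_1 ⇒ π_2 · 4/17 = π_1 · 9/13 ⇒ π_2/π_1 = (9/13)/(4/17) = 153/52. Together with π_1 + π_2 = 1:
  π_1 = (4/17)/(9/13 + 4/17) = (4/17)/(205/221) = 52/205,
  π_2 = (9/13)/(9/13 + 4/17) = (9/13)/(205/221) = 153/205.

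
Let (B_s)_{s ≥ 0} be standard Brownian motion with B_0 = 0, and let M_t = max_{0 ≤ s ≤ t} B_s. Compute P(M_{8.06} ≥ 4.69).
P(M_{8.06} ≥ 4.69) = 2·P(B_{8.06} ≥ 4.69) = 2(1 − Φ(4.69/√8.06)) ≈ 0.0985

By the reflection principle for Brownian motion, P(M_t ≥ a) = 2 · P(B_t ≥ a) for a ≥ 0. Since B_t ~ N(0, t), P(B_t ≥ 4.69) = 1 − Φ(4.69/√t) = 1 − Φ(4.69/√8.06) = 1 − Φ(1.6520). So
  P(M_{8.06} ≥ 4.69) = 2(1 − Φ(1.6520)) ≈ 0.0985.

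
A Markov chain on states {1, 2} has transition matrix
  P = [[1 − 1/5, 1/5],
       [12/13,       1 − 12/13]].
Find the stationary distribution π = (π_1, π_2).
π_1 = 60/73, π_2 = 13/73

Solve πP = π with π_1 + π_2 = 1. From πP = π: π_1 · (1 − 1/5) + π_2 · 12/13 = π_1 ⇒ π_2 · 12/13 = π_1 · 1/5 ⇒ π_2/π_1 = (1/5)/(12/13) = 13/60. Together with π_1 + π_2 = 1:
  π_1 = (12/13)/(1/5 + 12/13) = (12/13)/(73/65) = 60/73,
  π_2 = (1/5)/(1/5 + 12/13) = (1/5)/(73/65) = 13/73.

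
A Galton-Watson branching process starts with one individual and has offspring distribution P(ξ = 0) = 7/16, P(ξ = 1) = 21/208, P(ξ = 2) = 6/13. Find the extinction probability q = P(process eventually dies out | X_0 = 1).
q = 91/96

The pgf is f(s) = 7/16 + 21/208·s + 6/13·s². The extinction probability q is the smallest fixed point of f in [0, 1]. Setting s = f(s):
  6/13·s² + (21/208 − 1)·s + 7/16 = 0
  6/13·s² − (7/16 + 6/13)·s + 7/16 = 0
which factors as (s − 1)·(6/13·s − 7/16) = 0, giving roots s = 1 and s = (7/16)/(6/13) = 91/96.
Mean offspring μ = 21/208 + 2·6/13 = 213/208 > 1 (supercritical), so q < 1. The extinction probability is the smaller root: q = (7/16)/(6/13) = 91/96.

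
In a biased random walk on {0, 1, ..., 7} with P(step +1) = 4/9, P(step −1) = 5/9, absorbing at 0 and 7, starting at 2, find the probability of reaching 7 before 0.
P(hit 7 before 0) = (1 − (5/4)^2) / (1 − (5/4)^7) = 9216/61741

Let u_k denote P(reach 7 before 0 | start at k). Boundary: u_0 = 0, u_7 = 1. Recurrence: u_k = 4/9·u_{k+1} + 5/9·u_{k-1} for 1 ≤ k ≤ 6. Try u_k = A + B·r^k with r = q/p = (5/9)/(4/9) = 5/4. Substitution satisfies the recurrence; boundary conditions give:
  u_k = (1 − r^k) / (1 − r^N) = (1 − (5/4)^2) / (1 − (5/4)^7) = 9216/61741.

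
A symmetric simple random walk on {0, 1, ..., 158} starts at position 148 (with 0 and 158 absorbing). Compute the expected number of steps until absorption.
E[τ | X_0 = 148] = 1480

Let v_k = E[τ | X_0 = k]. Boundary: v_0 = v_158 = 0. Recurrence: v_k = 1 + (v_{k-1} + v_{k+1})/2 for 1 ≤ k ≤ 157. The particular solution to v_k − (v_{k-1} + v_{k+1})/2 = 1 is v_k = −k^2. Adding homogeneous solution A + B k and matching boundaries gives v_k = k (158 − k). Substituting k = 148: v_148 = 148 · 10 = 1480.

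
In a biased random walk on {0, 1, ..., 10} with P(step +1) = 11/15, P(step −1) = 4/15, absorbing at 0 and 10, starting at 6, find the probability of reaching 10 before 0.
P(hit 10 before 0) = (1 − (4/11)^6) / (1 − (4/11)^10) = 246451953/247013105

Let u_k denote P(reach 10 before 0 | start at k). Boundary: u_0 = 0, u_10 = 1. Recurrence: u_k = 11/15·u_{k+1} + 4/15·u_{k-1} for 1 ≤ k ≤ 9. Try u_k = A + B·r^k with r = q/p = (4/15)/(11/15) = 4/11. Substitution satisfies the recurrence; boundary conditions give:
  u_k = (1 − r^k) / (1 − r^N) = (1 − (4/11)^6) / (1 − (4/11)^10) = 246451953/247013105.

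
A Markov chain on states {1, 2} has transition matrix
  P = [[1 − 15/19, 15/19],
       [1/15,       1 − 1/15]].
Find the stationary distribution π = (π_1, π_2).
π_1 = 19/244, π_2 = 225/244

Solve πP = π with π_1 + π_2 = 1. From πP = π: π_1 · (1 − 15/19) + π_2 · 1/15 = π_1 ⇒ π_2 · 1/15 = π_1 · 15/19 ⇒ π_2/π_1 = (15/19)/(1/15) = 225/19. Together with π_1 + π_2 = 1:
  π_1 = (1/15)/(15/19 + 1/15) = (1/15)/(244/285) = 19/244,
  π_2 = (15/19)/(15/19 + 1/15) = (15/19)/(244/285) = 225/244.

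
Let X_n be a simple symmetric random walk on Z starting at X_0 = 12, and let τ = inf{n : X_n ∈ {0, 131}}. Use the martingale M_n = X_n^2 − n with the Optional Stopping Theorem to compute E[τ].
E[τ] = 1428

M_n = X_n^2 − n is a martingale (since E[X_{n+1}^2 | F_n] = X_n^2 + 1). By OST (τ has finite mean in a bounded region), E[M_τ] = E[M_0] = X_0^2 − 0 = 12^2 = 144. Also E[M_τ] = E[X_τ^2] − E[τ]. The walk exits at 0 or 131, with P(hit 131 first) = 12/131, so E[X_τ^2] = 131^2 · 12/131 + 0 = 1572. Thus E[τ] = E[X_τ^2] − E[M_τ] = 1572 − 144 = 1428 = 12(131 − 12) = 1428.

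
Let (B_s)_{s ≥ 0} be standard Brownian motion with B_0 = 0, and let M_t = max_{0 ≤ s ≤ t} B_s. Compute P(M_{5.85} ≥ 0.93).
P(M_{5.85} ≥ 0.93) = 2·P(B_{5.85} ≥ 0.93) = 2(1 − Φ(0.93/√5.85)) ≈ 0.7006

By the reflection principle for Brownian motion, P(M_t ≥ a) = 2 · P(B_t ≥ a) for a ≥ 0. Since B_t ~ N(0, t), P(B_t ≥ 0.93) = 1 − Φ(0.93/√t) = 1 − Φ(0.93/√5.85) = 1 − Φ(0.3845). So
  P(M_{5.85} ≥ 0.93) = 2(1 − Φ(0.3845)) ≈ 0.7006.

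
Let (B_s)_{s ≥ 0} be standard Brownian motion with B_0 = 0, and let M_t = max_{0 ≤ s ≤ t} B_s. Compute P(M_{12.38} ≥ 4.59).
P(M_{12.38} ≥ 4.59) = 2·P(B_{12.38} ≥ 4.59) = 2(1 − Φ(4.59/√12.38)) ≈ 0.1921

By the reflection principle for Brownian motion, P(M_t ≥ a) = 2 · P(B_t ≥ a) for a ≥ 0. Since B_t ~ N(0, t), P(B_t ≥ 4.59) = 1 − Φ(4.59/√t) = 1 − Φ(4.59/√12.38) = 1 − Φ(1.3045). So
  P(M_{12.38} ≥ 4.59) = 2(1 − Φ(1.3045)) ≈ 0.1921.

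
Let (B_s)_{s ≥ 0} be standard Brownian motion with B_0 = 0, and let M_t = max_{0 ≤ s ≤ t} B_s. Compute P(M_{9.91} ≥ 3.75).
P(M_{9.91} ≥ 3.75) = 2·P(B_{9.91} ≥ 3.75) = 2(1 − Φ(3.75/√9.91)) ≈ 0.2336

By the reflection principle for Brownian motion, P(M_t ≥ a) = 2 · P(B_t ≥ a) for a ≥ 0. Since B_t ~ N(0, t), P(B_t ≥ 3.75) = 1 − Φ(3.75/√t) = 1 − Φ(3.75/√9.91) = 1 − Φ(1.1912). So
  P(M_{9.91} ≥ 3.75) = 2(1 − Φ(1.1912)) ≈ 0.2336.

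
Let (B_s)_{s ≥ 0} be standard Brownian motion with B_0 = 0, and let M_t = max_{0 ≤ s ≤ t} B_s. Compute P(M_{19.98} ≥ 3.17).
P(M_{19.98} ≥ 3.17) = 2·P(B_{19.98} ≥ 3.17) = 2(1 − Φ(3.17/√19.98)) ≈ 0.4782

By the reflection principle for Brownian motion, P(M_t ≥ a) = 2 · P(B_t ≥ a) for a ≥ 0. Since B_t ~ N(0, t), P(B_t ≥ 3.17) = 1 − Φ(3.17/√t) = 1 − Φ(3.17/√19.98) = 1 − Φ(0.7092). So
  P(M_{19.98} ≥ 3.17) = 2(1 − Φ(0.7092)) ≈ 0.4782.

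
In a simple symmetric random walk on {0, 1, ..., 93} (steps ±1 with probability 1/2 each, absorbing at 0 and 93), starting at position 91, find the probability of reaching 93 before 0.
P(hit 93 before 0) = 91/93

Let u_k = P(hit 93 before 0 | start at k). Then u_0 = 0, u_93 = 1, and u_k = u_{k-1}/2 + u_{k+1}/2 for 1 ≤ k ≤ 92. This harmonic recurrence is solved by u_k = k/93, giving u_91 = 91/93.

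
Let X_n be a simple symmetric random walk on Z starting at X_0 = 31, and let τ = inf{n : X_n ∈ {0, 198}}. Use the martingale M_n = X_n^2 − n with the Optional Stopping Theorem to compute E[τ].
E[τ] = 5177

M_n = X_n^2 − n is a martingale (since E[X_{n+1}^2 | F_n] = X_n^2 + 1). By OST (τ has finite mean in a bounded region), E[M_τ] = E[M_0] = X_0^2 − 0 = 31^2 = 961. Also E[M_τ] = E[X_τ^2] − E[τ]. The walk exits at 0 or 198, with P(hit 198 first) = 31/198, so E[X_τ^2] = 198^2 · 31/198 + 0 = 6138. Thus E[τ] = E[X_τ^2] − E[M_τ] = 6138 − 961 = 5177 = 31(198 − 31) = 5177.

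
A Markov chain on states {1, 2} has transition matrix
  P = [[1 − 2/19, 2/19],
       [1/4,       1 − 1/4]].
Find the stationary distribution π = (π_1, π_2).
π_1 = 19/27, π_2 = 8/27

Solve πP = π with π_1 + π_2 = 1. From πP = π: π_1 · (1 − 2/19) + π_2 · 1/4 = π_1 ⇒ π_2 · 1/4 = π_1 · 2/19 ⇒ π_2/π_1 = (2/19)/(1/4) = 8/19. Together with π_1 + π_2 = 1:
  π_1 = (1/4)/(2/19 + 1/4) = (1/4)/(27/76) = 19/27,
  π_2 = (2/19)/(2/19 + 1/4) = (2/19)/(27/76) = 8/27.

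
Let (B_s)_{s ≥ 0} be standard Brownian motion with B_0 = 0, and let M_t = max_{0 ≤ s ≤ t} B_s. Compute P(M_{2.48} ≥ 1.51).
P(M_{2.48} ≥ 1.51) = 2·P(B_{2.48} ≥ 1.51) = 2(1 − Φ(1.51/√2.48)) ≈ 0.3376

By the reflection principle for Brownian motion, P(M_t ≥ a) = 2 · P(B_t ≥ a) for a ≥ 0. Since B_t ~ N(0, t), P(B_t ≥ 1.51) = 1 − Φ(1.51/√t) = 1 − Φ(1.51/√2.48) = 1 − Φ(0.9589). So
  P(M_{2.48} ≥ 1.51) = 2(1 − Φ(0.9589)) ≈ 0.3376.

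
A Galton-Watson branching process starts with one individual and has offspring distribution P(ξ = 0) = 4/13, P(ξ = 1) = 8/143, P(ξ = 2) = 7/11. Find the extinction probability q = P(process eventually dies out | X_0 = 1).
q = 44/91

The pgf is f(s) = 4/13 + 8/143·s + 7/11·s². The extinction probability q is the smallest fixed point of f in [0, 1]. Setting s = f(s):
  7/11·s² + (8/143 − 1)·s + 4/13 = 0
  7/11·s² − (4/13 + 7/11)·s + 4/13 = 0
which factors as (s − 1)·(7/11·s − 4/13) = 0, giving roots s = 1 and s = (4/13)/(7/11) = 44/91.
Mean offspring μ = 8/143 + 2·7/11 = 190/143 > 1 (supercritical), so q < 1. The extinction probability is the smaller root: q = (4/13)/(7/11) = 44/91.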